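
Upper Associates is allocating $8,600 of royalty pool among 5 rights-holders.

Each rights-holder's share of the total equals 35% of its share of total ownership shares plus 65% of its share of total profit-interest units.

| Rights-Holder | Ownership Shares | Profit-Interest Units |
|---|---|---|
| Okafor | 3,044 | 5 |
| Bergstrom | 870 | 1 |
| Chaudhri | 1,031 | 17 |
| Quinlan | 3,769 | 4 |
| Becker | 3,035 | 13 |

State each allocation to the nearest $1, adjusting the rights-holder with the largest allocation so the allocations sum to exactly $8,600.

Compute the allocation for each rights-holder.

Okafor: $1,479; Bergstrom: $363; Chaudhri: $2,639; Quinlan: $1,525; Becker: $2,594

Ownership shares total 11,749; profit-interest units total 40.
Composite weights (35% ownership shares + 65% profit-interest units): Okafor 0.1719; Bergstrom 0.0422; Chaudhri 0.3070; Quinlan 0.1773; Becker 0.3017.
Unrounded shares: Okafor 1,478.60; Bergstrom 362.64; Chaudhri 2,639.88; Quinlan 1,524.59; Becker 2,594.29.
Rounded to nearest $1: Okafor $1,479; Bergstrom $363; Chaudhri $2,640; Quinlan $1,525; Becker $2,594. Sum = $8,601.
Difference $8,600 − $8,601 = −$1 applied to largest allocation (Chaudhri): Chaudhri becomes $2,639.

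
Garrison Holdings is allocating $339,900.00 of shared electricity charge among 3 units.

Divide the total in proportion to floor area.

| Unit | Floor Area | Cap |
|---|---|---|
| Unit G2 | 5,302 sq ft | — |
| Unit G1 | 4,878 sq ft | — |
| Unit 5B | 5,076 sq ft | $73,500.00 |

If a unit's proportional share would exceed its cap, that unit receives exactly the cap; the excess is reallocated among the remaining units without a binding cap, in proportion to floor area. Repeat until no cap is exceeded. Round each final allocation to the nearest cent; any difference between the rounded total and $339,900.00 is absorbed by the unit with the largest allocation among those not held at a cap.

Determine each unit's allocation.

Floor area total: 15,256.
Proportional shares (ignoring caps): Unit G2 118,127.2811; Unit G1 108,680.6633; Unit 5B 113,092.0556.
Capped: Unit 5B ($73,500.00); residual $266,400.00 reallocated over remaining floor area 10,180.
Redistributed shares: Unit G2 138,747.8193 → $138,747.82; Unit G1 127,652.1807 → $127,652.18.

Unit G2: $138,747.82 | Unit G1: $127,652.18 | Unit 5B: $73,500.00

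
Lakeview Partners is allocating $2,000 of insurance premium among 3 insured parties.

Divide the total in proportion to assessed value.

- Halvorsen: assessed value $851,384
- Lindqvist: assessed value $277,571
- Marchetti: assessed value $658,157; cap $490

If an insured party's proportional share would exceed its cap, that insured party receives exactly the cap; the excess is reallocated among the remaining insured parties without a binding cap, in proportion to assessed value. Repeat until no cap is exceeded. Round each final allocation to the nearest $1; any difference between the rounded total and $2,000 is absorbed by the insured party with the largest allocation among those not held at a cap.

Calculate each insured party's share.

Sum of assessed value: 1,787,112.
Proportional shares (ignoring caps): Halvorsen 952.80; Lindqvist 310.64; Marchetti 736.56.
Held at cap: Marchetti ($490); residual $1,510 reallocated over remaining assessed value 1,128,955.
Shares after redistribution: Halvorsen 1,138.74 → $1,139; Lindqvist 371.26 → $371.

Halvorsen: $1,139; Lindqvist: $371; Marchetti: $490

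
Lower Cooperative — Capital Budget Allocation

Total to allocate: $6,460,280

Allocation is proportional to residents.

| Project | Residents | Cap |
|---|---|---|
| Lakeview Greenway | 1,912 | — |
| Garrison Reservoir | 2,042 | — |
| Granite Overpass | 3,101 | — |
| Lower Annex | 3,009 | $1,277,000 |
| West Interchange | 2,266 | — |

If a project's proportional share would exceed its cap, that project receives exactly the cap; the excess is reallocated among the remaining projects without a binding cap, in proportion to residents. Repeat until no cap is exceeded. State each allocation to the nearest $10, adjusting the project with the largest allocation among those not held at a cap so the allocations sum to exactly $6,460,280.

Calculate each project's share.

Combined residents = 12,330.
Unconstrained shares: Lakeview Greenway 1,001,788.76; Garrison Reservoir 1,069,902.01; Granite Overpass 1,624,763.04; Lower Annex 1,576,559.82; West Interchange 1,187,266.38.
Cap binds for Lower Annex ($1,277,000); balance $5,183,280 reallocated over remaining residents 9,321.
Shares after redistribution: Lakeview Greenway 1,063,236.92 → $1,063,240; Garrison Reservoir 1,135,528.14 → $1,135,530; Granite Overpass 1,724,423.48 → $1,724,420; West Interchange 1,260,091.46 → $1,260,090.

Lakeview Greenway: $1,063,240 · Garrison Reservoir: $1,135,530 · Granite Overpass: $1,724,420 · Lower Annex: $1,277,000 · West Interchange: $1,260,090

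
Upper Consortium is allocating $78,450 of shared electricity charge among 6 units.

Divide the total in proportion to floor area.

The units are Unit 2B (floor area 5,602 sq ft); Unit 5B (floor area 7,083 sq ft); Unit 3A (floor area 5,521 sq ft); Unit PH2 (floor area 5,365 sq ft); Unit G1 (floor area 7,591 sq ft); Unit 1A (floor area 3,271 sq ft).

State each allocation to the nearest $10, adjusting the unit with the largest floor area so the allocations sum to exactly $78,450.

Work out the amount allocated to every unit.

Unit 2B: $12,760; Unit 5B: $16,140; Unit 3A: $12,580; Unit PH2: $12,220; Unit G1: $17,300; Unit 1A: $7,450

Combined floor area = 34,433.
Pro-rata amounts: Unit 2B 5,602/34,433 × $78,450 = 12,763.25; Unit 5B 7,083/34,433 × $78,450 = 16,137.47; Unit 3A 5,521/34,433 × $78,450 = 12,578.70; Unit PH2 5,365/34,433 × $78,450 = 12,223.28; Unit G1 7,591/34,433 × $78,450 = 17,294.86; Unit 1A 3,271/34,433 × $78,450 = 7,452.44.
Rounded to nearest $10: Unit 2B $12,760; Unit 5B $16,140; Unit 3A $12,580; Unit PH2 $12,220; Unit G1 $17,290; Unit 1A $7,450. Sum = $78,440.
Difference $78,450 − $78,440 = +$10 applied to largest floor area (Unit G1): Unit G1 becomes $17,300.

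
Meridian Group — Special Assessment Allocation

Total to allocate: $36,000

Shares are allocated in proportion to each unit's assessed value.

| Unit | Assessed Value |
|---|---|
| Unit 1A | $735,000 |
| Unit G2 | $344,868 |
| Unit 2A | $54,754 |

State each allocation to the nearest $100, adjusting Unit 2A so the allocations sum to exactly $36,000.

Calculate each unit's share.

Unit 1A: $23,300; Unit G2: $10,900; Unit 2A: $1,800

Total assessed value = 1,134,622.
Proportional shares: Unit 1A 735,000/1,134,622 × $36,000 = 23,320.54; Unit G2 344,868/1,134,622 × $36,000 = 10,942.19; Unit 2A 54,754/1,134,622 × $36,000 = 1,737.27.
At nearest $100: Unit 1A $23,300; Unit G2 $10,900; Unit 2A $1,700. Sum = $35,900.
Difference $36,000 − $35,900 = +$100 applied to Unit 2A: Unit 2A becomes $1,800.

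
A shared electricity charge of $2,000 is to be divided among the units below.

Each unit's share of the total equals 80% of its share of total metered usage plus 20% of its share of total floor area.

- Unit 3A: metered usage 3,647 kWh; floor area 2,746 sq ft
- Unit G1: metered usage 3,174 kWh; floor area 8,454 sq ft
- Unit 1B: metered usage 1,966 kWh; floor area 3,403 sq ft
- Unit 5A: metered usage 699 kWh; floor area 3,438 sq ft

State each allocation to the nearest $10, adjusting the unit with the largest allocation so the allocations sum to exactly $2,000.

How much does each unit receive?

Unit 3A: $680 · Unit G1: $720 · Unit 1B: $410 · Unit 5A: $190

Totals — metered usage 9,486, floor area 18,041.
Blended shares (80% metered usage + 20% floor area): Unit 3A 0.3380; Unit G1 0.3614; Unit 1B 0.2035; Unit 5A 0.0971.
Proportional shares: Unit 3A 676.02; Unit G1 722.80; Unit 1B 407.05; Unit 5A 194.13.
Rounded to nearest $10: Unit 3A $680; Unit G1 $720; Unit 1B $410; Unit 5A $190. Sum = $2,000.
Rounded total matches; no reconciliation needed.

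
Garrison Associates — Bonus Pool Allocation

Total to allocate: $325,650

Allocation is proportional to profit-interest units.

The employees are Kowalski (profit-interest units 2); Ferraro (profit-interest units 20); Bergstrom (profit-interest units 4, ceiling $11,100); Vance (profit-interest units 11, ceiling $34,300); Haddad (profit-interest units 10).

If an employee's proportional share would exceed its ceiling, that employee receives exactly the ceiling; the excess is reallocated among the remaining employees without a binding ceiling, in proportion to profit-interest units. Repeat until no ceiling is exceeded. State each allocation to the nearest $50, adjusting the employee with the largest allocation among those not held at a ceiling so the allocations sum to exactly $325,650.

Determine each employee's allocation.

Kowalski: $17,500 | Ferraro: $175,150 | Bergstrom: $11,100 | Vance: $34,300 | Haddad: $87,600

Profit-interest units total: 47.
Proportional shares (ignoring caps): Kowalski 13,857.45; Ferraro 138,574.47; Bergstrom 27,714.89; Vance 76,215.96; Haddad 69,287.23.
Held at cap: Bergstrom ($11,100), Vance ($34,300); balance $280,250 reallocated over remaining profit-interest units 32.
Shares after redistribution: Kowalski 17,515.62 → $17,500; Ferraro 175,156.25 → $175,150; Haddad 87,578.12 → $87,600.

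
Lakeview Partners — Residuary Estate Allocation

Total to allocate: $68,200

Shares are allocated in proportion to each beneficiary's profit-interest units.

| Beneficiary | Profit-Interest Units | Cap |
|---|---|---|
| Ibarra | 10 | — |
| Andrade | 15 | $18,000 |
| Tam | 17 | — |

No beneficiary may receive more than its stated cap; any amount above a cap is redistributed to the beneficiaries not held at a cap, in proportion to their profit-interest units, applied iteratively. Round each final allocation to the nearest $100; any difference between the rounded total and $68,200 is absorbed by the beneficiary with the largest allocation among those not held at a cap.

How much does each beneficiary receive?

Ibarra: $18,600 · Andrade: $18,000 · Tam: $31,600

Combined profit-interest units = 42.
Pro-rata shares before constraints: Ibarra 16,238.10; Andrade 24,357.14; Tam 27,604.76.
Held at cap: Andrade ($18,000); remaining pool $50,200 reallocated over remaining profit-interest units 27.
Shares after redistribution: Ibarra 18,592.59 → $18,600; Tam 31,607.41 → $31,600.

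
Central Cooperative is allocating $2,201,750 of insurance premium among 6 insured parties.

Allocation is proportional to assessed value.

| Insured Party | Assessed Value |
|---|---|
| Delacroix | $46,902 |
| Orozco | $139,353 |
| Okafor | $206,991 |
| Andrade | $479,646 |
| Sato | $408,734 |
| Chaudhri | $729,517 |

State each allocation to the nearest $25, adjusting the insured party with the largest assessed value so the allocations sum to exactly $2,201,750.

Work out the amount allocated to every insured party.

Combined assessed value = 2,011,143.
Pro-rata amounts: Delacroix 46,902/2,011,143 × $2,201,750 = 51,347.16; Orozco 139,353/2,011,143 × $2,201,750 = 152,560.24; Okafor 206,991/2,011,143 × $2,201,750 = 226,608.67; Andrade 479,646/2,011,143 × $2,201,750 = 525,104.67; Sato 408,734/2,011,143 × $2,201,750 = 447,471.95; Chaudhri 729,517/2,011,143 × $2,201,750 = 798,657.31.
After rounding ($25): Delacroix $51,350; Orozco $152,550; Okafor $226,600; Andrade $525,100; Sato $447,475; Chaudhri $798,650. Sum = $2,201,725.
Difference $2,201,750 − $2,201,725 = +$25 applied to largest assessed value (Chaudhri): Chaudhri becomes $798,675.

Delacroix: $51,350 | Orozco: $152,550 | Okafor: $226,600 | Andrade: $525,100 | Sato: $447,475 | Chaudhri: $798,675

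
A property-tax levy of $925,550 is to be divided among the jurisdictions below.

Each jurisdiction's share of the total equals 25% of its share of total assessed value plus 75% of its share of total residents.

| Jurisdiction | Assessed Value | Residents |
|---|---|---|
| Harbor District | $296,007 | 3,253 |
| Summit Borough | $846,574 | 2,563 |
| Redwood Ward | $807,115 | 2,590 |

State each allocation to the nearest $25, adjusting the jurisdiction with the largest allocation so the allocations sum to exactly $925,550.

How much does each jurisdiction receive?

Assessed value total 1,949,696; residents total 8,406.
Combined weights (25% assessed value + 75% residents): Harbor District 0.3282; Summit Borough 0.3372; Redwood Ward 0.3346.
Pro-rata amounts: Harbor District 303,760.56; Summit Borough 312,121.37; Redwood Ward 309,668.07.
After rounding ($25): Harbor District $303,750; Summit Borough $312,125; Redwood Ward $309,675. Sum = $925,550.
Sum already equals the total — no adjustment.

Harbor District: $303,750 · Summit Borough: $312,125 · Redwood Ward: $309,675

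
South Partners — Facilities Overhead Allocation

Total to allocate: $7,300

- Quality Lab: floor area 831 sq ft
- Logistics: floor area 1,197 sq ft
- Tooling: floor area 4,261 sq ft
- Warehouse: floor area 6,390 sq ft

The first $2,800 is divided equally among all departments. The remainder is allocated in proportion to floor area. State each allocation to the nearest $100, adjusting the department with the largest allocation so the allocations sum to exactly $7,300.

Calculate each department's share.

Quality Lab: $1,000; Logistics: $1,100; Tooling: $2,200; Warehouse: $3,000

$2,800 shared equally gives $700 per department.
Remainder $4,500 by floor area (total 12,679): Quality Lab 294.94 → $300; Logistics 424.84 → $400; Tooling 1,512.30 → $1,500; Warehouse 2,267.92 → $2,300.
Totals: Quality Lab $700 + $300 = $1,000; Logistics $700 + $400 = $1,100; Tooling $700 + $1,500 = $2,200; Warehouse $700 + $2,300 = $3,000.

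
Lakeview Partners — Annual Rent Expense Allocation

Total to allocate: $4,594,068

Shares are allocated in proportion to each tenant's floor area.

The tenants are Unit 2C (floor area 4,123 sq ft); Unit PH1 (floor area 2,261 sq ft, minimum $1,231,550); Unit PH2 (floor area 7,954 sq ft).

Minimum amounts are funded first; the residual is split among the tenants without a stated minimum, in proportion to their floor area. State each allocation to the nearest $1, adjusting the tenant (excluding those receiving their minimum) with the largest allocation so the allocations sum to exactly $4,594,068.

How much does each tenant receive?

Unit 2C: $1,147,939; Unit PH1: $1,231,550; Unit PH2: $2,214,579

Minimums first: Unit PH1 $1,231,550. Residual $3,362,518.
Residual split over remaining floor area 12,077: Unit 2C 1,147,939.20 → $1,147,939; Unit PH2 2,214,578.80 → $2,214,579.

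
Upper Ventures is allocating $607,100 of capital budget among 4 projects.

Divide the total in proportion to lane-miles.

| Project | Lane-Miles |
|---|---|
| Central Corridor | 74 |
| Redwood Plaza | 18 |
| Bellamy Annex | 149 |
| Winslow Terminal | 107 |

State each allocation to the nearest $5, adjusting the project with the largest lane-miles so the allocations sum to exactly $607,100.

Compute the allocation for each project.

Central Corridor: $129,095 | Redwood Plaza: $31,400 | Bellamy Annex: $259,940 | Winslow Terminal: $186,665

Combined lane-miles = 348.
Pro-rata amounts: Central Corridor 74/348 × $607,100 = 129,095.98; Redwood Plaza 18/348 × $607,100 = 31,401.72; Bellamy Annex 149/348 × $607,100 = 259,936.49; Winslow Terminal 107/348 × $607,100 = 186,665.80.
After rounding ($5): Central Corridor $129,095; Redwood Plaza $31,400; Bellamy Annex $259,935; Winslow Terminal $186,665. Sum = $607,095.
Difference $607,100 − $607,095 = +$5 applied to largest lane-miles (Bellamy Annex): Bellamy Annex becomes $259,940.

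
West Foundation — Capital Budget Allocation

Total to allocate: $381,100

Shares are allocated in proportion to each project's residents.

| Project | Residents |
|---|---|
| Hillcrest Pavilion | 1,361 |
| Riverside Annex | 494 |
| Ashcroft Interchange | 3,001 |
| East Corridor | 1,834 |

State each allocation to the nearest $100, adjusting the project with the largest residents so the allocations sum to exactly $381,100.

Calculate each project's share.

Hillcrest Pavilion: $77,500; Riverside Annex: $28,100; Ashcroft Interchange: $171,000; East Corridor: $104,500

Total residents = 1,361 + 494 + 3,001 + 1,834 = 6,690.
Pro-rata amounts: Hillcrest Pavilion 77,530.21; Riverside Annex 28,141.02; Ashcroft Interchange 170,953.83; East Corridor 104,474.95.
Rounded to nearest $100: Hillcrest Pavilion $77,500; Riverside Annex $28,100; Ashcroft Interchange $171,000; East Corridor $104,500. Sum = $381,100.
No rounding difference to absorb.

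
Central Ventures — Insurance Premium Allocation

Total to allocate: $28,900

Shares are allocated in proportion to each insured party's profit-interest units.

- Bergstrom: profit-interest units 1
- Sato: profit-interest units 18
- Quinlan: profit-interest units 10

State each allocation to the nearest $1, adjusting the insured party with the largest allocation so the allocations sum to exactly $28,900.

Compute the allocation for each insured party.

Total profit-interest units = 29.
Pro-rata amounts: Bergstrom 1/29 × $28,900 = 996.55; Sato 18/29 × $28,900 = 17,937.93; Quinlan 10/29 × $28,900 = 9,965.52.
After rounding ($1): Bergstrom $997; Sato $17,938; Quinlan $9,966. Sum = $28,901.
Difference $28,900 − $28,901 = −$1 applied to largest allocation (Sato): Sato becomes $17,937.

Bergstrom: $997 | Sato: $17,937 | Quinlan: $9,966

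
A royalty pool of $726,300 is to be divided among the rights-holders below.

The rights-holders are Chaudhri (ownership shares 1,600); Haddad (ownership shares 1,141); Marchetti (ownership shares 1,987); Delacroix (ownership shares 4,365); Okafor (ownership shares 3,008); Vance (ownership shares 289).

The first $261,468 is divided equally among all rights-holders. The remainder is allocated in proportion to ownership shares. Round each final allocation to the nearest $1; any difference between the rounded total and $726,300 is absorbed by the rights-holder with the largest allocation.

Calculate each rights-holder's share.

First tranche $261,468 split equally: $43,578 each.
Remainder $464,832 by ownership shares (total 12,390): Chaudhri 60,026.73 → $60,027; Haddad 42,806.56 → $42,807; Marchetti 74,545.70 → $74,546; Delacroix 163,760.43 → $163,760; Okafor 112,850.25 → $112,850; Vance 10,842.33 → $10,842.
Totals: Chaudhri $43,578 + $60,027 = $103,605; Haddad $43,578 + $42,807 = $86,385; Marchetti $43,578 + $74,546 = $118,124; Delacroix $43,578 + $163,760 = $207,338; Okafor $43,578 + $112,850 = $156,428; Vance $43,578 + $10,842 = $54,420.

Chaudhri: $103,605 · Haddad: $86,385 · Marchetti: $118,124 · Delacroix: $207,338 · Okafor: $156,428 · Vance: $54,420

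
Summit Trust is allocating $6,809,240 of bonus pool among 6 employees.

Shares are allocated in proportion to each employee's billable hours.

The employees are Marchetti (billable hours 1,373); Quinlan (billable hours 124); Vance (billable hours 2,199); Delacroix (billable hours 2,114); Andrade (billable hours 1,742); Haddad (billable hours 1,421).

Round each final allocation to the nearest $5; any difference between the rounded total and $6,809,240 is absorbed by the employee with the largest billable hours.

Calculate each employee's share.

Marchetti: $1,041,915 · Quinlan: $94,100 · Vance: $1,668,725 · Delacroix: $1,604,230 · Andrade: $1,321,930 · Haddad: $1,078,340

Sum of billable hours: 8,973.
Pro-rata amounts: Marchetti 1,373/8,973 × $6,809,240 = 1,041,913.13; Quinlan 124/8,973 × $6,809,240 = 94,098.49; Vance 2,199/8,973 × $6,809,240 = 1,668,730.50; Delacroix 2,114/8,973 × $6,809,240 = 1,604,227.5003; Andrade 1,742/8,973 × $6,809,240 = 1,321,932.03; Haddad 1,421/8,973 × $6,809,240 = 1,078,338.35.
Rounded to nearest $5: Marchetti $1,041,915; Quinlan $94,100; Vance $1,668,730; Delacroix $1,604,230; Andrade $1,321,930; Haddad $1,078,340. Sum = $6,809,245.
Difference $6,809,240 − $6,809,245 = −$5 applied to largest billable hours (Vance): Vance becomes $1,668,725.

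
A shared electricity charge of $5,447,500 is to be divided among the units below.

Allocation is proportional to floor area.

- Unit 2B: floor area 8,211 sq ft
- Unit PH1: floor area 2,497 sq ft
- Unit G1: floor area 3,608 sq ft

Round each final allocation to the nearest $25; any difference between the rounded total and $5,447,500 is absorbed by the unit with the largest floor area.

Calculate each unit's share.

Unit 2B: $3,124,450; Unit PH1: $950,150; Unit G1: $1,372,900

Combined floor area = 14,316.
Raw shares: Unit 2B 8,211/14,316 × $5,447,500 = 3,124,435.77; Unit PH1 2,497/14,316 × $5,447,500 = 950,154.20; Unit G1 3,608/14,316 × $5,447,500 = 1,372,910.03.
After rounding ($25): Unit 2B $3,124,425; Unit PH1 $950,150; Unit G1 $1,372,900. Sum = $5,447,475.
Difference $5,447,500 − $5,447,475 = +$25 applied to largest floor area (Unit 2B): Unit 2B becomes $3,124,450.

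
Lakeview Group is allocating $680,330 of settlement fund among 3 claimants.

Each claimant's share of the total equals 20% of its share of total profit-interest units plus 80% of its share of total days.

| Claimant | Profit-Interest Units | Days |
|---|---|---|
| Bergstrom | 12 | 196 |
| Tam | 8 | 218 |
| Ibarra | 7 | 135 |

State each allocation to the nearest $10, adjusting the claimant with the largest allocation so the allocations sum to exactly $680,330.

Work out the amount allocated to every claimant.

Profit-interest units total 27; days total 549.
Combined weights (20% profit-interest units + 80% days): Bergstrom 0.3745; Tam 0.3769; Ibarra 0.2486.
Raw shares: Bergstrom 254,782.97; Tam 256,435.25; Ibarra 169,111.78.
At nearest $10: Bergstrom $254,780; Tam $256,440; Ibarra $169,110. Sum = $680,330.
Rounded total matches; no reconciliation needed.

Bergstrom: $254,780; Tam: $256,440; Ibarra: $169,110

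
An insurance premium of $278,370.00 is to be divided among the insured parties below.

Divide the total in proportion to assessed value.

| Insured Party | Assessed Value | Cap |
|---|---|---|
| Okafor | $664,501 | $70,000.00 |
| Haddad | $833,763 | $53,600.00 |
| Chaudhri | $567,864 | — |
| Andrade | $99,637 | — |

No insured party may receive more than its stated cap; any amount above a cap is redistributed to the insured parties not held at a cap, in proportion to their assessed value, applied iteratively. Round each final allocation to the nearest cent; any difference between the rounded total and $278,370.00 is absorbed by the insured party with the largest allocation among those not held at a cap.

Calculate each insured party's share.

Okafor: $70,000.00 · Haddad: $53,600.00 · Chaudhri: $131,667.68 · Andrade: $23,102.32

Combined assessed value = 2,165,765.
Pro-rata shares before constraints: Okafor 85,409.6097; Haddad 107,165.1847; Chaudhri 72,988.6676; Andrade 12,806.5380.
Cap binds for Okafor ($70,000.00), Haddad ($53,600.00); balance $154,770.00 reallocated over remaining assessed value 667,501.
Redistributed shares: Chaudhri 131,667.6848 → $131,667.68; Andrade 23,102.3152 → $23,102.32.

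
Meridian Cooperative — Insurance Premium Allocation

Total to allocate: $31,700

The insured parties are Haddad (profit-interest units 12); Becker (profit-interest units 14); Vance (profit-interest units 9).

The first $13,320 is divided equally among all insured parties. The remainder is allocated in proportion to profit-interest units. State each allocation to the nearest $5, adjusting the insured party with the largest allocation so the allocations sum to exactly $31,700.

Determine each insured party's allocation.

Haddad: $10,740; Becker: $11,795; Vance: $9,165

Equal tier: $13,320 ÷ 3 = $4,440 apiece.
Remainder $18,380 by profit-interest units (total 35): Haddad 6,301.71 → $6,300; Becker 7,352.00 → $7,350; Vance 4,726.29 → $4,725.
Rounding difference +$5 on remainder applied to Becker.
Totals: Haddad $4,440 + $6,300 = $10,740; Becker $4,440 + $7,355 = $11,795; Vance $4,440 + $4,725 = $9,165.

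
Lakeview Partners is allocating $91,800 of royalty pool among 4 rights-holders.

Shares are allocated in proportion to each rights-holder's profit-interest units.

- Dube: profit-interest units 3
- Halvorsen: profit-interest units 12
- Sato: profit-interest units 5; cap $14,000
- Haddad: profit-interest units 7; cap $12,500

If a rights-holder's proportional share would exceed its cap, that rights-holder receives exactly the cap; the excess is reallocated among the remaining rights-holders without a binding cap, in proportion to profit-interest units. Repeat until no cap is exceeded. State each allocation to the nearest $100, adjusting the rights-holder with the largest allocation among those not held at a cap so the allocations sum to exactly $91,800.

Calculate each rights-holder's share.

Sum of profit-interest units: 27.
Unconstrained shares: Dube 10,200.00; Halvorsen 40,800.00; Sato 17,000.00; Haddad 23,800.00.
Capped: Sato ($14,000), Haddad ($12,500); balance $65,300 reallocated over remaining profit-interest units 15.
Shares after redistribution: Dube 13,060.00 → $13,100; Halvorsen 52,240.00 → $52,200.

Dube: $13,100 · Halvorsen: $52,200 · Sato: $14,000 · Haddad: $12,500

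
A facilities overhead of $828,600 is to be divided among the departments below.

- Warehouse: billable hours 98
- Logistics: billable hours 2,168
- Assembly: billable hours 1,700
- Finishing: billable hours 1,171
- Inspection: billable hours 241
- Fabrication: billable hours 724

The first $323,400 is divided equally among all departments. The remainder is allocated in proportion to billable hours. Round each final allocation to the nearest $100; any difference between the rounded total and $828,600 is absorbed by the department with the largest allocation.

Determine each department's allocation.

Warehouse: $62,000 · Logistics: $233,400 · Assembly: $194,600 · Finishing: $150,900 · Inspection: $73,900 · Fabrication: $113,800

$323,400 shared equally gives $53,900 per department.
Remainder $505,200 by billable hours (total 6,102): Warehouse 8,113.67 → $8,100; Logistics 179,494.20 → $179,500; Assembly 140,747.30 → $140,700; Finishing 96,950.05 → $97,000; Inspection 19,953.00 → $20,000; Fabrication 59,941.79 → $59,900.
Totals: Warehouse $53,900 + $8,100 = $62,000; Logistics $53,900 + $179,500 = $233,400; Assembly $53,900 + $140,700 = $194,600; Finishing $53,900 + $97,000 = $150,900; Inspection $53,900 + $20,000 = $73,900; Fabrication $53,900 + $59,900 = $113,800.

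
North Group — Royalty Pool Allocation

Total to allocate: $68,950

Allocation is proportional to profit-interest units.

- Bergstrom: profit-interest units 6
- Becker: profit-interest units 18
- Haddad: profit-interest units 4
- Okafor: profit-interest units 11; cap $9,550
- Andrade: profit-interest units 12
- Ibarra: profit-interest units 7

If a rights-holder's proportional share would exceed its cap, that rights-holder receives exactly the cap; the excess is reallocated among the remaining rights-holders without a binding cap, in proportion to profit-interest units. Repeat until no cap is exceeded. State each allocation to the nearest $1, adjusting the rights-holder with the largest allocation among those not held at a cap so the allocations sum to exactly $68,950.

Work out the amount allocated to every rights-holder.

Total profit-interest units = 58.
Pro-rata shares before constraints: Bergstrom 7,132.76; Becker 21,398.28; Haddad 4,755.17; Okafor 13,076.72; Andrade 14,265.52; Ibarra 8,321.55.
Held at cap: Okafor ($9,550); balance $59,400 reallocated over remaining profit-interest units 47.
Remaining shares: Bergstrom 7,582.98 → $7,583; Becker 22,748.94 → $22,749; Haddad 5,055.32 → $5,055; Andrade 15,165.96 → $15,166; Ibarra 8,846.81 → $8,847.

Bergstrom: $7,583 · Becker: $22,749 · Haddad: $5,055 · Okafor: $9,550 · Andrade: $15,166 · Ibarra: $8,847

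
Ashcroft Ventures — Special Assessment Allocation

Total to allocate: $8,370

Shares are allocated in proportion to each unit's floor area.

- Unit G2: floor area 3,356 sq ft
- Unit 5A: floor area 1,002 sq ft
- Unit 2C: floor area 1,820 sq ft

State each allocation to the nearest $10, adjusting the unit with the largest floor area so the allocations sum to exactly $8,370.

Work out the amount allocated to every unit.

Unit G2: $4,540 · Unit 5A: $1,360 · Unit 2C: $2,470

Combined floor area = 6,178.
Pro-rata amounts: Unit G2 3,356/6,178 × $8,370 = 4,546.73; Unit 5A 1,002/6,178 × $8,370 = 1,357.52; Unit 2C 1,820/6,178 × $8,370 = 2,465.75.
After rounding ($10): Unit G2 $4,550; Unit 5A $1,360; Unit 2C $2,470. Sum = $8,380.
Difference $8,370 − $8,380 = −$10 applied to largest floor area (Unit G2): Unit G2 becomes $4,540.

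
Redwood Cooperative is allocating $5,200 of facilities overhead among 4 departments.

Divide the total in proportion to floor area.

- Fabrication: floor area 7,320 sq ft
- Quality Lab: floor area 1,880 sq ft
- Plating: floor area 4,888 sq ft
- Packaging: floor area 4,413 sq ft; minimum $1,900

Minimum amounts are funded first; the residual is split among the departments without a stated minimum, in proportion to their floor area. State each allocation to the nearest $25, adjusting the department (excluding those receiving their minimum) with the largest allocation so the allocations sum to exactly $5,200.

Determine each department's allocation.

Fabrication: $1,700 · Quality Lab: $450 · Plating: $1,150 · Packaging: $1,900

Guaranteed amounts: Packaging $1,900. Residual $3,300.
Residual split over remaining floor area 14,088: Fabrication 1,714.65 → $1,725; Quality Lab 440.37 → $450; Plating 1,144.97 → $1,150.
Rounding difference −$25 applied to Fabrication → $1,700.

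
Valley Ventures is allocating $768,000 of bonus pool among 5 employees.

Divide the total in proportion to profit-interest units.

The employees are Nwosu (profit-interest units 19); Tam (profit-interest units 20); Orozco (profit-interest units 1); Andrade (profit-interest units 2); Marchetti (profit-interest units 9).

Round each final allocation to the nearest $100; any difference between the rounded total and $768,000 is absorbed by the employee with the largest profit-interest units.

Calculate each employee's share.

Nwosu: $286,100 · Tam: $301,200 · Orozco: $15,100 · Andrade: $30,100 · Marchetti: $135,500

Combined profit-interest units = 19 + 20 + 1 + 2 + 9 = 51.
Proportional shares: Nwosu 286,117.65; Tam 301,176.47; Orozco 15,058.82; Andrade 30,117.65; Marchetti 135,529.41.
At nearest $100: Nwosu $286,100; Tam $301,200; Orozco $15,100; Andrade $30,100; Marchetti $135,500. Sum = $768,000.
No rounding difference to absorb.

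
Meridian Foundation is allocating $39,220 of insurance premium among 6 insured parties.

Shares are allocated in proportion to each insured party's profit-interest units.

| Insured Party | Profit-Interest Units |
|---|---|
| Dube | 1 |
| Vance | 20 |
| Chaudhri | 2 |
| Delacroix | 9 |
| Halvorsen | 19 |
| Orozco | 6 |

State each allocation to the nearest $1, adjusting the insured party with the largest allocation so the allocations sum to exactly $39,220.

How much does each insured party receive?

Dube: $688 | Vance: $13,762 | Chaudhri: $1,376 | Delacroix: $6,193 | Halvorsen: $13,073 | Orozco: $4,128

Total profit-interest units = 57.
Pro-rata amounts: Dube 1/57 × $39,220 = 688.07; Vance 20/57 × $39,220 = 13,761.40; Chaudhri 2/57 × $39,220 = 1,376.14; Delacroix 9/57 × $39,220 = 6,192.63; Halvorsen 19/57 × $39,220 = 13,073.33; Orozco 6/57 × $39,220 = 4,128.42.
Rounded to nearest $1: Dube $688; Vance $13,761; Chaudhri $1,376; Delacroix $6,193; Halvorsen $13,073; Orozco $4,128. Sum = $39,219.
Difference $39,220 − $39,219 = +$1 applied to largest allocation (Vance): Vance becomes $13,762.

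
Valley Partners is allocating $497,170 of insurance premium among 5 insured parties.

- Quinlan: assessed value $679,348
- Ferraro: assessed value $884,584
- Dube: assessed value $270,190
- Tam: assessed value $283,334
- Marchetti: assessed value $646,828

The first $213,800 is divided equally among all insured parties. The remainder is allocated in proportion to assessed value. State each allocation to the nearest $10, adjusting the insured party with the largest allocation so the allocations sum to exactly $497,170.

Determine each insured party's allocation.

Quinlan: $112,400 | Ferraro: $133,440 | Dube: $70,460 | Tam: $71,800 | Marchetti: $109,070

Equal tier: $213,800 ÷ 5 = $42,760 apiece.
Remainder $283,370 by assessed value (total 2,764,284): Quinlan 69,640.76 → $69,640; Ferraro 90,679.74 → $90,680; Dube 27,697.49 → $27,700; Tam 29,044.90 → $29,040; Marchetti 66,307.10 → $66,310.
Totals: Quinlan $42,760 + $69,640 = $112,400; Ferraro $42,760 + $90,680 = $133,440; Dube $42,760 + $27,700 = $70,460; Tam $42,760 + $29,040 = $71,800; Marchetti $42,760 + $66,310 = $109,070.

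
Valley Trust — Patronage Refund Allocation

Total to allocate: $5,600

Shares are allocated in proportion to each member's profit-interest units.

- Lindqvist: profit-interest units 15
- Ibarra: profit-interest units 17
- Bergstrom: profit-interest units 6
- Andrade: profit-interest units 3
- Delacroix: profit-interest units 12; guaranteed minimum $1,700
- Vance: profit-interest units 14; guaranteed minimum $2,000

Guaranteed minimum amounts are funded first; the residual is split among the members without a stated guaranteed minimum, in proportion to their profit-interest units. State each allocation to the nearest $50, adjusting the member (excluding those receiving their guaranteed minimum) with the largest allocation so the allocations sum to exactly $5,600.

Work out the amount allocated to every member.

Lindqvist: $700 · Ibarra: $750 · Bergstrom: $300 · Andrade: $150 · Delacroix: $1,700 · Vance: $2,000

Fund the minimums — Delacroix $1,700; Vance $2,000. Balance $1,900.
Balance split over remaining profit-interest units 41: Lindqvist 695.12 → $700; Ibarra 787.80 → $800; Bergstrom 278.05 → $300; Andrade 139.02 → $150.
Rounding difference −$50 applied to Ibarra → $750.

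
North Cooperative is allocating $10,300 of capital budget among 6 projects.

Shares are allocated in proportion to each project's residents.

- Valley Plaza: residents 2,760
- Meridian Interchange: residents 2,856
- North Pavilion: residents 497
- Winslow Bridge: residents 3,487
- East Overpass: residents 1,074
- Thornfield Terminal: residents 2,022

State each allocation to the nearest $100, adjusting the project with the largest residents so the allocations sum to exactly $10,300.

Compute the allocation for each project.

Valley Plaza: $2,200; Meridian Interchange: $2,300; North Pavilion: $400; Winslow Bridge: $2,900; East Overpass: $900; Thornfield Terminal: $1,600

Combined residents = 2,760 + 2,856 + 497 + 3,487 + 1,074 + 2,022 = 12,696.
Proportional shares: Valley Plaza 2,239.13; Meridian Interchange 2,317.01; North Pavilion 403.21; Winslow Bridge 2,828.93; East Overpass 871.31; Thornfield Terminal 1,640.41.
At nearest $100: Valley Plaza $2,200; Meridian Interchange $2,300; North Pavilion $400; Winslow Bridge $2,800; East Overpass $900; Thornfield Terminal $1,600. Sum = $10,200.
Difference $10,300 − $10,200 = +$100 applied to largest residents (Winslow Bridge): Winslow Bridge becomes $2,900.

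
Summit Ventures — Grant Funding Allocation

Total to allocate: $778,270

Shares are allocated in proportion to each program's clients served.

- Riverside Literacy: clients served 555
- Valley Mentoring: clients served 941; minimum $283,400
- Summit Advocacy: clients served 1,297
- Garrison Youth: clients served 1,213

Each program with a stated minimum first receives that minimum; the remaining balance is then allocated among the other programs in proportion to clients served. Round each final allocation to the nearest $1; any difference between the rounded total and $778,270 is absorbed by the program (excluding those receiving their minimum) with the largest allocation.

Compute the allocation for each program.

Guaranteed amounts: Valley Mentoring $283,400. Remaining pool $494,870.
Remaining pool split over remaining clients served 3,065: Riverside Literacy 89,609.41 → $89,609; Summit Advocacy 209,411.55 → $209,412; Garrison Youth 195,849.04 → $195,849.

Riverside Literacy: $89,609 · Valley Mentoring: $283,400 · Summit Advocacy: $209,412 · Garrison Youth: $195,849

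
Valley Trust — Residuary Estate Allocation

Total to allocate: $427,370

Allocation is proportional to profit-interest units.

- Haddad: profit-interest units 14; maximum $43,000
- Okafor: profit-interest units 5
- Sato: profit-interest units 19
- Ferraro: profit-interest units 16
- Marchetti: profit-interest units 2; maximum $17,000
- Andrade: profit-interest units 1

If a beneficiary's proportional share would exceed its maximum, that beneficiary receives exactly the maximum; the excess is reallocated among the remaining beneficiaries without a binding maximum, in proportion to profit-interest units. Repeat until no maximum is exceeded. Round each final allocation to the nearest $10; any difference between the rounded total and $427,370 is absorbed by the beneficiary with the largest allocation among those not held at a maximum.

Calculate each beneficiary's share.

Haddad: $43,000 | Okafor: $44,800 | Sato: $170,250 | Ferraro: $143,360 | Marchetti: $17,000 | Andrade: $8,960

Combined profit-interest units = 57.
Proportional shares (ignoring caps): Haddad 104,968.07; Okafor 37,488.60; Sato 142,456.67; Ferraro 119,963.51; Marchetti 14,995.44; Andrade 7,497.72.
Held at cap: Haddad ($43,000); residual $384,370 reallocated over remaining profit-interest units 43.
Held at cap: Marchetti ($17,000); residual $367,370 reallocated over remaining profit-interest units 41.
Shares after redistribution: Okafor 44,801.22 → $44,800; Sato 170,244.63 → $170,240; Ferraro 143,363.90 → $143,360; Andrade 8,960.24 → $8,960.
Rounding difference +$10 applied to Sato → $170,250.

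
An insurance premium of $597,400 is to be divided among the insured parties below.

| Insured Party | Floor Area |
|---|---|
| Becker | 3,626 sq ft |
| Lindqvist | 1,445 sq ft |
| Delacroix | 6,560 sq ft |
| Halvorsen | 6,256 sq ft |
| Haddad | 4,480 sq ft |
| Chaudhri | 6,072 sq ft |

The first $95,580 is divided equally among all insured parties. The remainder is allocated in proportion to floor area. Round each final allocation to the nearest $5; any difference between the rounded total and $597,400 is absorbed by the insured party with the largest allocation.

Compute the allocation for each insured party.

First tranche $95,580 split equally: $15,930 each.
Remainder $501,820 by floor area (total 28,439): Becker 63,982.54 → $63,985; Lindqvist 25,497.73 → $25,500; Delacroix 115,754.39 → $115,755; Halvorsen 110,390.17 → $110,390; Haddad 79,051.78 → $79,050; Chaudhri 107,143.40 → $107,145.
Rounding difference −$5 on remainder applied to Delacroix.
Totals: Becker $15,930 + $63,985 = $79,915; Lindqvist $15,930 + $25,500 = $41,430; Delacroix $15,930 + $115,750 = $131,680; Halvorsen $15,930 + $110,390 = $126,320; Haddad $15,930 + $79,050 = $94,980; Chaudhri $15,930 + $107,145 = $123,075.

Becker: $79,915 | Lindqvist: $41,430 | Delacroix: $131,680 | Halvorsen: $126,320 | Haddad: $94,980 | Chaudhri: $123,075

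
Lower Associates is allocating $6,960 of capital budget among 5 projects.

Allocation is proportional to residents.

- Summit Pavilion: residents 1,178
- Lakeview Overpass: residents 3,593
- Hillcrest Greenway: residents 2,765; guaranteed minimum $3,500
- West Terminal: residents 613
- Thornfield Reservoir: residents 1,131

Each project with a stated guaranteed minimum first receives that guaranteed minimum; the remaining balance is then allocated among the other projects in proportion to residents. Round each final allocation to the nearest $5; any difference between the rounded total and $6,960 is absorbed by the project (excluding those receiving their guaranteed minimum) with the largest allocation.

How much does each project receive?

Summit Pavilion: $625 | Lakeview Overpass: $1,910 | Hillcrest Greenway: $3,500 | West Terminal: $325 | Thornfield Reservoir: $600

Guaranteed amounts: Hillcrest Greenway $3,500. Balance $3,460.
Balance split over remaining residents 6,515: Summit Pavilion 625.61 → $625; Lakeview Overpass 1,908.18 → $1,910; West Terminal 325.55 → $325; Thornfield Reservoir 600.65 → $600.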